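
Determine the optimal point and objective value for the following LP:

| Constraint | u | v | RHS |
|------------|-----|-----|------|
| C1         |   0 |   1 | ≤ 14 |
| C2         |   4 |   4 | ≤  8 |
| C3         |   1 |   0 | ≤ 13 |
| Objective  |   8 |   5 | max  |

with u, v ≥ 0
Each vertex is the intersection of two constraint boundaries that also satisfies all remaining constraints:
  u = 0 and v = 0 → (0, 0)
  4u + 4v = 8 and v = 0 → (2, 0)
  4u + 4v = 8 and u = 0 → (0, 2)

Evaluating z = 8u + 5v at each vertex:
  (0, 0): z = 0
  (2, 0): z = 16
  (0, 2): z = 10

The maximum is at (2, 0) with z = 16.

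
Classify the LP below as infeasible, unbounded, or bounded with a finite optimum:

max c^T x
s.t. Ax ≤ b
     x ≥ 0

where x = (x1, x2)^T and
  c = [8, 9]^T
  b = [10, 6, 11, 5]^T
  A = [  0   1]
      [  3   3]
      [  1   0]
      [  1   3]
The point (0.5, 1.5) satisfies every constraint, so the LP is feasible; the constraints give x1 ≤ 11 and x2 ≤ 10, which with x1, x2 ≥ 0 keep the feasible region inside a bounded box. A feasible, bounded LP attains a finite optimum at a vertex.

Evaluating z = 8x1 + 9x2 at each vertex:
  (0, 0): z = 0
  (2, 0): z = 16
  (0.5, 1.5): z = 17.5
  (0, 1.667): z = 15

Bounded optimum: z* = 17.5 at (0.5, 1.5).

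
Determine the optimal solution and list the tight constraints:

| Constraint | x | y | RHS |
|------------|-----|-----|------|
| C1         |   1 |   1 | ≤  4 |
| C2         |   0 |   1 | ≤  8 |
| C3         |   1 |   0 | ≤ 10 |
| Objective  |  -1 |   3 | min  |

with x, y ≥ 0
Optimal: x = 4, y = 0
Slack at optimum:
  C1: slack = 0 (binding)
  C2: slack = 8
  C3: slack = 6
  x ≥ 0: x = 4
  y ≥ 0: y = 0 (binding)
Binding constraints: C1, y ≥ 0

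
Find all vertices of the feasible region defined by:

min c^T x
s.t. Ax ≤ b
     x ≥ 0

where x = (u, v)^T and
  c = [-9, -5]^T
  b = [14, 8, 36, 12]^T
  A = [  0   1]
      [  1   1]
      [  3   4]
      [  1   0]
Each vertex is the intersection of two constraint boundaries that also satisfies all remaining constraints:
  u = 0 and v = 0 → (0, 0)
  u + v = 8 and v = 0 → (8, 0)
  u + v = 8 and u = 0 → (0, 8)

Vertices: (0, 0), (8, 0), (0, 8)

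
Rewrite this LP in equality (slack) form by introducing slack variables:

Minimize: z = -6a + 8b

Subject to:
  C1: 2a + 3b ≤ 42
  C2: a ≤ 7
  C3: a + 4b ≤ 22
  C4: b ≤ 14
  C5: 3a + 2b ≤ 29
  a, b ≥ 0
min z = -6a + 8b

s.t.
  2a + 3b + s1 = 42
  a + s2 = 7
  a + 4b + s3 = 22
  b + s4 = 14
  3a + 2b + s5 = 29
  a, b, s1, s2, s3, s4, s5 ≥ 0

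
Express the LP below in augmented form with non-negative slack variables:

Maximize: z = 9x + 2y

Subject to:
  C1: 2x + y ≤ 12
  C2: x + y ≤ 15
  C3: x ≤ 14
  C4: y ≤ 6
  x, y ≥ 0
max z = 9x + 2y

s.t.
  2x + y + s1 = 12
  x + y + s2 = 15
  x + s3 = 14
  y + s4 = 6
  x, y, s1, s2, s3, s4 ≥ 0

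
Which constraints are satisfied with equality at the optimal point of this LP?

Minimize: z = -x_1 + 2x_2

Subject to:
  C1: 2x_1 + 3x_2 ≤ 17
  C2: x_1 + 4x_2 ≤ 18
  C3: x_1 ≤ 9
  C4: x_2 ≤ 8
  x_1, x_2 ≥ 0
Optimal: x_1 = 8.5, x_2 = 0
Slack at optimum:
  C1: slack = 0 (binding)
  C2: slack = 9.5
  C3: slack = 0.5
  C4: slack = 8
  x_1 ≥ 0: x_1 = 8.5
  x_2 ≥ 0: x_2 = 0 (binding)
Binding constraints: C1, x_2 ≥ 0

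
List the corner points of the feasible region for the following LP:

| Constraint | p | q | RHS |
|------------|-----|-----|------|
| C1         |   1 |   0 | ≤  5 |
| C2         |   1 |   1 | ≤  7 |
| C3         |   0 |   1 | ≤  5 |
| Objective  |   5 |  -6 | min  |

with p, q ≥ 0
Each vertex is the intersection of two constraint boundaries that also satisfies all remaining constraints:
  p = 0 and q = 0 → (0, 0)
  p = 5 and q = 0 → (5, 0)
  p = 5 and p + q = 7 → (5, 2)
  p + q = 7 and q = 5 → (2, 5)
  q = 5 and p = 0 → (0, 5)

Vertices: (0, 0), (5, 0), (5, 2), (2, 5), (0, 5)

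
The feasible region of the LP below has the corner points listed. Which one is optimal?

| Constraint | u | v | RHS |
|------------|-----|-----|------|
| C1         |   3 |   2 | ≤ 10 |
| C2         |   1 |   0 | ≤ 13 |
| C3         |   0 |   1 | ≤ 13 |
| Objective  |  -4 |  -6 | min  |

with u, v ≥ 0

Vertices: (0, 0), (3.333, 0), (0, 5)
Evaluating z = -4u - 6v at each vertex:
  (0, 0): z = 0
  (3.333, 0): z = -13.33
  (0, 5): z = -30

The smallest value is z = -30, attained at (0, 5).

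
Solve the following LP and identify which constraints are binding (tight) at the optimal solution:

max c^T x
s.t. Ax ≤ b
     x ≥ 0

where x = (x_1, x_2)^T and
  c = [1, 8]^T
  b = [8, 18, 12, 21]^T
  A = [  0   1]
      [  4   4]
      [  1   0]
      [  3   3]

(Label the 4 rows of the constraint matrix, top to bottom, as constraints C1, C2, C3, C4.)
Optimal: x_1 = 0, x_2 = 4.5
Slack at optimum:
  C1: slack = 3.5
  C2: slack = 0 (binding)
  C3: slack = 12
  C4: slack = 7.5
  x_1 ≥ 0: x_1 = 0 (binding)
  x_2 ≥ 0: x_2 = 4.5
Binding constraints: C2, x_1 ≥ 0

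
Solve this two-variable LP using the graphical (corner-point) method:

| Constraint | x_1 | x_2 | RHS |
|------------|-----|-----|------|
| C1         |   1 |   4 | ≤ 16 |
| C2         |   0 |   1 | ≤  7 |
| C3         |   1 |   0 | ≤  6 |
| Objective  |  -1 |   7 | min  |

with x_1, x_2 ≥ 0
x_1 = 6, x_2 = 0, z = -6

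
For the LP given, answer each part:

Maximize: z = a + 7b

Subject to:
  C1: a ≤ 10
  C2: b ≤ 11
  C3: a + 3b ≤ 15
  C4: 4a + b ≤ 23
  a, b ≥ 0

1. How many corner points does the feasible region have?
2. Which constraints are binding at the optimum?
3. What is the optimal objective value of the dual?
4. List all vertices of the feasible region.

1. 4
2. C3, a ≥ 0
3. 35 (by strong duality, equal to the primal optimum)
4. (0, 0), (5.75, 0), (4.909, 3.364), (0, 5)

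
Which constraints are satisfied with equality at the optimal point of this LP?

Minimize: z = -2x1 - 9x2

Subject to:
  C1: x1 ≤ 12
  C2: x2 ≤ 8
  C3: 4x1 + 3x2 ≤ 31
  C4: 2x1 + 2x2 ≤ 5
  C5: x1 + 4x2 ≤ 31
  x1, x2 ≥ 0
Optimal: x1 = 0, x2 = 2.5
Slack at optimum:
  C1: slack = 12
  C2: slack = 5.5
  C3: slack = 23.5
  C4: slack = 0 (binding)
  C5: slack = 21
  x1 ≥ 0: x1 = 0 (binding)
  x2 ≥ 0: x2 = 2.5
Binding constraints: C4, x1 ≥ 0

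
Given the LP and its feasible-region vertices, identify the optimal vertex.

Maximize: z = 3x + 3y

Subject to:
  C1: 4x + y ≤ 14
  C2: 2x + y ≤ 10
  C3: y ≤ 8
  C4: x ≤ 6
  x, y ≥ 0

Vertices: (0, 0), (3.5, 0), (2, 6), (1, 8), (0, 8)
Evaluating z = 3x + 3y at each vertex:
  (0, 0): z = 0
  (3.5, 0): z = 10.5
  (2, 6): z = 24
  (1, 8): z = 27
  (0, 8): z = 24

The largest value is z = 27, attained at (1, 8).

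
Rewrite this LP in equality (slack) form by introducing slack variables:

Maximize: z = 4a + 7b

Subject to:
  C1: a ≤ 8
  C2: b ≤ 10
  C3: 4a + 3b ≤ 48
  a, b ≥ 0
max z = 4a + 7b

s.t.
  a + s1 = 8
  b + s2 = 10
  4a + 3b + s3 = 48
  a, b, s1, s2, s3 ≥ 0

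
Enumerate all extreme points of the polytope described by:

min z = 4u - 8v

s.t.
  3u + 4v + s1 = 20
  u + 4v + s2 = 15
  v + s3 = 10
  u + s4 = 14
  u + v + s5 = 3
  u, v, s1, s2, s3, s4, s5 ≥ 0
Each vertex is the intersection of two constraint boundaries that also satisfies all remaining constraints:
  u = 0 and v = 0 → (0, 0)
  u + v = 3 and v = 0 → (3, 0)
  u + v = 3 and u = 0 → (0, 3)

Vertices: (0, 0), (3, 0), (0, 3)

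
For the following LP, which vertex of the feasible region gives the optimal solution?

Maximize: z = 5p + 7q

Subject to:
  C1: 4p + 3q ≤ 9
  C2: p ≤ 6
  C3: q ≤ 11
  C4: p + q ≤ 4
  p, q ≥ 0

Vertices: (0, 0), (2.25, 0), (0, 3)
(0, 3) with z = 21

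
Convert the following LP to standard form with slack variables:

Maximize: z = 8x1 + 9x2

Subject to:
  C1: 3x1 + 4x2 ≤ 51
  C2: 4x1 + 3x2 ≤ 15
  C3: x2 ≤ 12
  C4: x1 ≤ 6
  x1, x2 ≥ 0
max z = 8x1 + 9x2

s.t.
  3x1 + 4x2 + s1 = 51
  4x1 + 3x2 + s2 = 15
  x2 + s3 = 12
  x1 + s4 = 6
  x1, x2, s1, s2, s3, s4 ≥ 0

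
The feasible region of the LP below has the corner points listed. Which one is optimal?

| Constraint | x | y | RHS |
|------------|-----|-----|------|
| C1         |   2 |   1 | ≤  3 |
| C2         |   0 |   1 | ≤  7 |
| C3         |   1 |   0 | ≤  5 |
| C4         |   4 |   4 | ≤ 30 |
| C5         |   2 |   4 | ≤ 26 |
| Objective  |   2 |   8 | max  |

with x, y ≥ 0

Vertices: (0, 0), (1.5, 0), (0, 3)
Evaluating z = 2x + 8y at each vertex:
  (0, 0): z = 0
  (1.5, 0): z = 3
  (0, 3): z = 24

The largest value is z = 24, attained at (0, 3).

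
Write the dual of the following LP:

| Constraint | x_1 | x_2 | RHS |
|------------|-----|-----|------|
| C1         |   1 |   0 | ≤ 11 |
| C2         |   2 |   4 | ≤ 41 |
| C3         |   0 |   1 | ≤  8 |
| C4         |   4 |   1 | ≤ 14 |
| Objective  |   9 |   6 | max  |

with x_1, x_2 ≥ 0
Minimize: z = 11y1 + 41y2 + 8y3 + 14y4

Subject to:
  C1: -y1 - 2y2 - 4y4 ≤ -9
  C2: -4y2 - y3 - y4 ≤ -6
  y1, y2, y3, y4 ≥ 0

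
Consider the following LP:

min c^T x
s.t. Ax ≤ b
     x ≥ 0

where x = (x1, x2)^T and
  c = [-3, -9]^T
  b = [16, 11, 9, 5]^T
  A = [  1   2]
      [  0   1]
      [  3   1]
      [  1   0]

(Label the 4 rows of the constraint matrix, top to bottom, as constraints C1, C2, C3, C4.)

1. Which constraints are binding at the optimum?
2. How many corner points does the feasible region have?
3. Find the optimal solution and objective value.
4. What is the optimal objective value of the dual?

1. C1, x1 ≥ 0
2. 4
3. x1 = 0, x2 = 8, z = -72
4. -72 (by strong duality, equal to the primal optimum)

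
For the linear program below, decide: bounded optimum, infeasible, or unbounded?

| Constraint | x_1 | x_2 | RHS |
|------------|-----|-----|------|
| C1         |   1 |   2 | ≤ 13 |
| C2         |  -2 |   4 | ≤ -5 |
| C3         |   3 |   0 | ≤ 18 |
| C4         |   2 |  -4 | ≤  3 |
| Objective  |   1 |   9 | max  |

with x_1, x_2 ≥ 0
C4 requires 2x_1 - 4x_2 ≤ 3, while C2 (-2x_1 + 4x_2 ≤ -5) is equivalent to 2x_1 - 4x_2 ≥ 5. Together they would need 5 ≤ 2x_1 - 4x_2 ≤ 3, which is impossible since 5 > 3. No point satisfies all constraints.

The feasible region is empty; the LP is infeasible.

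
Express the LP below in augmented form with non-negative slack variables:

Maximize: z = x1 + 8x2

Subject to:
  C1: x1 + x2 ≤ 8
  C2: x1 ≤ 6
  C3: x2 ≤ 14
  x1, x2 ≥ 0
max z = x1 + 8x2

s.t.
  x1 + x2 + s1 = 8
  x1 + s2 = 6
  x2 + s3 = 14
  x1, x2, s1, s2, s3 ≥ 0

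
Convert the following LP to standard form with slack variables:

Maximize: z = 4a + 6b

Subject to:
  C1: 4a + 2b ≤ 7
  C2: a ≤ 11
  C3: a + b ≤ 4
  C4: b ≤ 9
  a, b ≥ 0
max z = 4a + 6b

s.t.
  4a + 2b + s1 = 7
  a + s2 = 11
  a + b + s3 = 4
  b + s4 = 9
  a, b, s1, s2, s3, s4 ≥ 0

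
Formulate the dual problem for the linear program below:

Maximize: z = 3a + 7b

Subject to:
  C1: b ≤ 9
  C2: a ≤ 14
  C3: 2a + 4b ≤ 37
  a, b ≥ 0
Minimize: z = 9y1 + 14y2 + 37y3

Subject to:
  C1: -y2 - 2y3 ≤ -3
  C2: -y1 - 4y3 ≤ -7
  y1, y2, y3 ≥ 0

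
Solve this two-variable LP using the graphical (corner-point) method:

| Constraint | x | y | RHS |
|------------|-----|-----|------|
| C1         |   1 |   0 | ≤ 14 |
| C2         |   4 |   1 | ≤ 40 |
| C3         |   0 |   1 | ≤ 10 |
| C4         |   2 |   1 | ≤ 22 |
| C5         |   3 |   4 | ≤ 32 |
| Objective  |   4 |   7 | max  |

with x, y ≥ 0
Each vertex is the intersection of two constraint boundaries that also satisfies all remaining constraints:
  x = 0 and y = 0 → (0, 0)
  4x + y = 40 and y = 0 → (10, 0)
  4x + y = 40 and 3x + 4y = 32 → (9.846, 0.6154)
  3x + 4y = 32 and x = 0 → (0, 8)

Evaluating z = 4x + 7y at each vertex:
  (0, 0): z = 0
  (10, 0): z = 40
  (9.846, 0.6154): z = 43.69
  (0, 8): z = 56

The maximum is at (0, 8) with z = 56.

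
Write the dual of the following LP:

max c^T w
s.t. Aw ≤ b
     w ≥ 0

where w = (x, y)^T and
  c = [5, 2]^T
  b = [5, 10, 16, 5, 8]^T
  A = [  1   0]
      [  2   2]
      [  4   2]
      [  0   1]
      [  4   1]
Minimize: z = 5y1 + 10y2 + 16y3 + 5y4 + 8y5

Subject to:
  C1: -y1 - 2y2 - 4y3 - 4y5 ≤ -5
  C2: -2y2 - 2y3 - y4 - y5 ≤ -2
  y1, y2, y3, y4, y5 ≥ 0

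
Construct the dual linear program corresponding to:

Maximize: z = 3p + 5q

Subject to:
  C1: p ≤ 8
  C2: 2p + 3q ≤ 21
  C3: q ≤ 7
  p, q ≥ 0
Minimize: z = 8y1 + 21y2 + 7y3

Subject to:
  C1: -y1 - 2y2 ≤ -3
  C2: -3y2 - y3 ≤ -5
  y1, y2, y3 ≥ 0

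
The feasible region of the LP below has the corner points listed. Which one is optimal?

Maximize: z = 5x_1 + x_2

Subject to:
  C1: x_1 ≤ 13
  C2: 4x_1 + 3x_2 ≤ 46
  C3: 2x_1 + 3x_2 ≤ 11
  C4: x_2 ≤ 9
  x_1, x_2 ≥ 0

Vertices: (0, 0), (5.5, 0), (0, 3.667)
Evaluating z = 5x_1 + x_2 at each vertex:
  (0, 0): z = 0
  (5.5, 0): z = 27.5
  (0, 3.667): z = 3.667

The largest value is z = 27.5, attained at (5.5, 0).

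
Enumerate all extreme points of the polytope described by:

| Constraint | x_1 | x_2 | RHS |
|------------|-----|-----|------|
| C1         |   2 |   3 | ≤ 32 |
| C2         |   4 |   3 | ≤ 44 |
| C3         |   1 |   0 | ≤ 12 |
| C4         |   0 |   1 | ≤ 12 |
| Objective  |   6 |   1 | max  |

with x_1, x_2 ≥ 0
Each vertex is the intersection of two constraint boundaries that also satisfies all remaining constraints:
  x_1 = 0 and x_2 = 0 → (0, 0)
  4x_1 + 3x_2 = 44 and x_2 = 0 → (11, 0)
  2x_1 + 3x_2 = 32 and 4x_1 + 3x_2 = 44 → (6, 6.667)
  2x_1 + 3x_2 = 32 and x_1 = 0 → (0, 10.67)

Vertices: (0, 0), (11, 0), (6, 6.667), (0, 10.67)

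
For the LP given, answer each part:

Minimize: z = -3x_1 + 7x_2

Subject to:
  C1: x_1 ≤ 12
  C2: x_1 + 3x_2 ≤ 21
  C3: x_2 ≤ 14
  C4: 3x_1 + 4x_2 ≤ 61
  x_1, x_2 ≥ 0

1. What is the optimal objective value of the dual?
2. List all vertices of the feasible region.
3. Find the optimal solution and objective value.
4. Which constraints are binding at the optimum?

1. -36 (by strong duality, equal to the primal optimum)
2. (0, 0), (12, 0), (12, 3), (0, 7)
3. x_1 = 12, x_2 = 0, z = -36
4. C1, x_2 ≥ 0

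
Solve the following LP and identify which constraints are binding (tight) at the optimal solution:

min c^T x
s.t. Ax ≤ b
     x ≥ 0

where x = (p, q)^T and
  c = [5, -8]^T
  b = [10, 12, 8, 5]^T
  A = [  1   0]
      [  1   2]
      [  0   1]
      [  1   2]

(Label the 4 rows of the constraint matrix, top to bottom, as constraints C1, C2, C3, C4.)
Optimal: p = 0, q = 2.5
Slack at optimum:
  C1: slack = 10
  C2: slack = 7
  C3: slack = 5.5
  C4: slack = 0 (binding)
  p ≥ 0: p = 0 (binding)
  q ≥ 0: q = 2.5
Binding constraints: C4, p ≥ 0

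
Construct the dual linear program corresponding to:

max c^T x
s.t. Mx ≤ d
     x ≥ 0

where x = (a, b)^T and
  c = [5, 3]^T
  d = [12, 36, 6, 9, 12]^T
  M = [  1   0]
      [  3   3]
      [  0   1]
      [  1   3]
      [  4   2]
Minimize: z = 12y1 + 36y2 + 6y3 + 9y4 + 12y5

Subject to:
  C1: -y1 - 3y2 - y4 - 4y5 ≤ -5
  C2: -3y2 - y3 - 3y4 - 2y5 ≤ -3
  y1, y2, y3, y4, y5 ≥ 0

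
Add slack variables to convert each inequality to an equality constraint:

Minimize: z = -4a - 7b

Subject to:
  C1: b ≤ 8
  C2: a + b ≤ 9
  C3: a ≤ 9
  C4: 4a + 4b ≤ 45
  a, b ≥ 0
min z = -4a - 7b

s.t.
  b + s1 = 8
  a + b + s2 = 9
  a + s3 = 9
  4a + 4b + s4 = 45
  a, b, s1, s2, s3, s4 ≥ 0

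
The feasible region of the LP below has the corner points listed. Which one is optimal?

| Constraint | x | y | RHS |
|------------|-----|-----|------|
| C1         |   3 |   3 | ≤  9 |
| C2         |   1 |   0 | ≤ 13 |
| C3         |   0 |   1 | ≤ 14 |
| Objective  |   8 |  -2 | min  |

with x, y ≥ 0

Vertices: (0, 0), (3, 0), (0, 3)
Evaluating z = 8x - 2y at each vertex:
  (0, 0): z = 0
  (3, 0): z = 24
  (0, 3): z = -6

The smallest value is z = -6, attained at (0, 3).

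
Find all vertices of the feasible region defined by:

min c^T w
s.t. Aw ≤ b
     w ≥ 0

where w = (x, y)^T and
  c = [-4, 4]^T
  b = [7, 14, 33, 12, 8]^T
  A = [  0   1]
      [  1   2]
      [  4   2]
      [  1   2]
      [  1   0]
Each vertex is the intersection of two constraint boundaries that also satisfies all remaining constraints:
  x = 0 and y = 0 → (0, 0)
  x = 8 and y = 0 → (8, 0)
  4x + 2y = 33 and x = 8 → (8, 0.5)
  4x + 2y = 33 and x + 2y = 12 → (7, 2.5)
  x + 2y = 12 and x = 0 → (0, 6)

Vertices: (0, 0), (8, 0), (8, 0.5), (7, 2.5), (0, 6)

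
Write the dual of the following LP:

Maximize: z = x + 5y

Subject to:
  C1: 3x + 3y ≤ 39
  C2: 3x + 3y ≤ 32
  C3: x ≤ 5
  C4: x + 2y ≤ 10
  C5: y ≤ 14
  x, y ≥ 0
Minimize: z = 39y1 + 32y2 + 5y3 + 10y4 + 14y5

Subject to:
  C1: -3y1 - 3y2 - y3 - y4 ≤ -1
  C2: -3y1 - 3y2 - 2y4 - y5 ≤ -5
  y1, y2, y3, y4, y5 ≥ 0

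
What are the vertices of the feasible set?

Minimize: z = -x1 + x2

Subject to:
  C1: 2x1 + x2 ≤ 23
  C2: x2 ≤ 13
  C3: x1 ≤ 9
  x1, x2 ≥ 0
Each vertex is the intersection of two constraint boundaries that also satisfies all remaining constraints:
  x1 = 0 and x2 = 0 → (0, 0)
  x1 = 9 and x2 = 0 → (9, 0)
  2x1 + x2 = 23 and x1 = 9 → (9, 5)
  2x1 + x2 = 23 and x2 = 13 → (5, 13)
  x2 = 13 and x1 = 0 → (0, 13)

Vertices: (0, 0), (9, 0), (9, 5), (5, 13), (0, 13)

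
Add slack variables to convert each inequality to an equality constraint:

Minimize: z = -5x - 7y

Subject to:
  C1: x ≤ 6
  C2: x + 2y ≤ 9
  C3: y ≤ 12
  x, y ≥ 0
min z = -5x - 7y

s.t.
  x + s1 = 6
  x + 2y + s2 = 9
  y + s3 = 12
  x, y, s1, s2, s3 ≥ 0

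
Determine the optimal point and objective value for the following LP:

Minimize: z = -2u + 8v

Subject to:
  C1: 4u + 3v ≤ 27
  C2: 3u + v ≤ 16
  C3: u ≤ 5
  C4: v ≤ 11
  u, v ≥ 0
Each vertex is the intersection of two constraint boundaries that also satisfies all remaining constraints:
  u = 0 and v = 0 → (0, 0)
  u = 5 and v = 0 → (5, 0)
  3u + v = 16 and u = 5 → (5, 1)
  4u + 3v = 27 and 3u + v = 16 → (4.2, 3.4)
  4u + 3v = 27 and u = 0 → (0, 9)

Evaluating z = -2u + 8v at each vertex:
  (0, 0): z = 0
  (5, 0): z = -10
  (5, 1): z = -2
  (4.2, 3.4): z = 18.8
  (0, 9): z = 72

The minimum is at (5, 0) with z = -10.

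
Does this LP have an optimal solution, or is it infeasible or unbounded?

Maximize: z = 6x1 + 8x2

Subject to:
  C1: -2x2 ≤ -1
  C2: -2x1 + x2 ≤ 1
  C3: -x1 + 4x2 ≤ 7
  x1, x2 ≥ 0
Feasible point: (0, 1) satisfies every constraint, so the LP is feasible.
Direction d = (1, 0): for each constraint row a, a·d ≤ 0 —
  (0)(1) + (-2)(0) = 0 ≤ 0
  (-2)(1) + (1)(0) = -2 ≤ 0
  (-1)(1) + (4)(0) = -1 ≤ 0
and d ≥ 0, so (0, 1) + t·d stays feasible for every t ≥ 0. Along this ray z = 6x1 + 8x2 changes by 6 per unit t, so z → +∞.

The LP is unbounded; z can be made arbitrarily large.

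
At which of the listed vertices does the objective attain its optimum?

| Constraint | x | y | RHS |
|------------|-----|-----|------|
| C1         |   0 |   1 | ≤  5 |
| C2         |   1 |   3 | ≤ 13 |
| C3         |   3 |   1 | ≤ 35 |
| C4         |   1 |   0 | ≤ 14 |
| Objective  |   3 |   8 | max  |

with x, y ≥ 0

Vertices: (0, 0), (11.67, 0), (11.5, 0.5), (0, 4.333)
Evaluating z = 3x + 8y at each vertex:
  (0, 0): z = 0
  (11.67, 0): z = 35
  (11.5, 0.5): z = 38.5
  (0, 4.333): z = 34.67

The largest value is z = 38.5, attained at (11.5, 0.5).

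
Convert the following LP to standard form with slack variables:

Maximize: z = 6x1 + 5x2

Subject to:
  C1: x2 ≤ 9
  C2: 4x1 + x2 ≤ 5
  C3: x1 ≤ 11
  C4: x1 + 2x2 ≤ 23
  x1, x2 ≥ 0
max z = 6x1 + 5x2

s.t.
  x2 + s1 = 9
  4x1 + x2 + s2 = 5
  x1 + s3 = 11
  x1 + 2x2 + s4 = 23
  x1, x2, s1, s2, s3, s4 ≥ 0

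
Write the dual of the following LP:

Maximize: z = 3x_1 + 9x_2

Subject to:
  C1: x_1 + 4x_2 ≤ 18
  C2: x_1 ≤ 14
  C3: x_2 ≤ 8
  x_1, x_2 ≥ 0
Minimize: z = 18y1 + 14y2 + 8y3

Subject to:
  C1: -y1 - y2 ≤ -3
  C2: -4y1 - y3 ≤ -9
  y1, y2, y3 ≥ 0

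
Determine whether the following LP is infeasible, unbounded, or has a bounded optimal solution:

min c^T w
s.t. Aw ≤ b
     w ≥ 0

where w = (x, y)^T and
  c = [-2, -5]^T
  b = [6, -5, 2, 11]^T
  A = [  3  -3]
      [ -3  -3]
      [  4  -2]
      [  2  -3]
Feasible point: (0, 2) satisfies every constraint, so the LP is feasible.
Direction d = (0, 1): for each constraint row a, a·d ≤ 0 —
  (3)(0) + (-3)(1) = -3 ≤ 0
  (-3)(0) + (-3)(1) = -3 ≤ 0
  (4)(0) + (-2)(1) = -2 ≤ 0
  (2)(0) + (-3)(1) = -3 ≤ 0
and d ≥ 0, so (0, 2) + t·d stays feasible for every t ≥ 0. Along this ray z = -2x - 5y changes by -5 per unit t, so z → −∞.

Unbounded — the objective can decrease without bound over the feasible region.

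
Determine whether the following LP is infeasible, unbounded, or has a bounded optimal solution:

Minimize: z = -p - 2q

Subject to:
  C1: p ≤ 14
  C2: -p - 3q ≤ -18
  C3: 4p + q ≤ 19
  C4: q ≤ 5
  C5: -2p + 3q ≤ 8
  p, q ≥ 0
The point (3.5, 5) satisfies every constraint, so the LP is feasible; the constraints give p ≤ 14 and q ≤ 5, which with p, q ≥ 0 keep the feasible region inside a bounded box. A feasible, bounded LP attains a finite optimum at a vertex.

The LP has an optimal solution: (3.5, 5) with z = -13.5.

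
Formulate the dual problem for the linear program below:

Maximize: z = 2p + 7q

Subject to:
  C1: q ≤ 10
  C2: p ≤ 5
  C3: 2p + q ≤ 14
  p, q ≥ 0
Minimize: z = 10y1 + 5y2 + 14y3

Subject to:
  C1: -y2 - 2y3 ≤ -2
  C2: -y1 - y3 ≤ -7
  y1, y2, y3 ≥ 0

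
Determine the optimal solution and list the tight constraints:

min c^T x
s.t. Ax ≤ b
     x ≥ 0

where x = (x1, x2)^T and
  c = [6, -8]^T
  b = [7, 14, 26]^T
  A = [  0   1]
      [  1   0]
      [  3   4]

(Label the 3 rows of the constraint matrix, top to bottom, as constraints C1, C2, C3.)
Optimal: x1 = 0, x2 = 6.5
Slack at optimum:
  C1: slack = 0.5
  C2: slack = 14
  C3: slack = 0 (binding)
  x1 ≥ 0: x1 = 0 (binding)
  x2 ≥ 0: x2 = 6.5
Binding constraints: C3, x1 ≥ 0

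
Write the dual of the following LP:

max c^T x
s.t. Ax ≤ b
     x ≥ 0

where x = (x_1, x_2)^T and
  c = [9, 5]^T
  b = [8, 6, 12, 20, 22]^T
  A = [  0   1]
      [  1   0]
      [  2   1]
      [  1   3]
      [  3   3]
Minimize: z = 8y1 + 6y2 + 12y3 + 20y4 + 22y5

Subject to:
  C1: -y2 - 2y3 - y4 - 3y5 ≤ -9
  C2: -y1 - y3 - 3y4 - 3y5 ≤ -5
  y1, y2, y3, y4, y5 ≥ 0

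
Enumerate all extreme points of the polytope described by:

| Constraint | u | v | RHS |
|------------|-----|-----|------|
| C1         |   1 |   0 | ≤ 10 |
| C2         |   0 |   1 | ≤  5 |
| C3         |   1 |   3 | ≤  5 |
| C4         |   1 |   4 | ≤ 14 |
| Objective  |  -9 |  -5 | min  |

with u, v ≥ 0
Each vertex is the intersection of two constraint boundaries that also satisfies all remaining constraints:
  u = 0 and v = 0 → (0, 0)
  u + 3v = 5 and v = 0 → (5, 0)
  u + 3v = 5 and u = 0 → (0, 1.667)

Vertices: (0, 0), (5, 0), (0, 1.667)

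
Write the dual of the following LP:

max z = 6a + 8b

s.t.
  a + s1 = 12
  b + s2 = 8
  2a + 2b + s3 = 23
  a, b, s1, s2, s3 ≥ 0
Minimize: z = 12y1 + 8y2 + 23y3

Subject to:
  C1: -y1 - 2y3 ≤ -6
  C2: -y2 - 2y3 ≤ -8
  y1, y2, y3 ≥ 0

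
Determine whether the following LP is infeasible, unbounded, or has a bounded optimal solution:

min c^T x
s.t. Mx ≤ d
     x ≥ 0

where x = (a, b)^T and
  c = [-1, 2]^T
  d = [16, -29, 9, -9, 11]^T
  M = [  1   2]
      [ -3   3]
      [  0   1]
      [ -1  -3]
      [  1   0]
The point (11, 0) satisfies every constraint, so the LP is feasible; the constraints give a ≤ 11 and b ≤ 9, which with a, b ≥ 0 keep the feasible region inside a bounded box. A feasible, bounded LP attains a finite optimum at a vertex.

Evaluating z = -a + 2b at each vertex:
  (9.667, 0): z = -9.667
  (11, 0): z = -11
  (11, 1.333): z = -8.333

Feasible with finite optimum z* = -11 at (11, 0).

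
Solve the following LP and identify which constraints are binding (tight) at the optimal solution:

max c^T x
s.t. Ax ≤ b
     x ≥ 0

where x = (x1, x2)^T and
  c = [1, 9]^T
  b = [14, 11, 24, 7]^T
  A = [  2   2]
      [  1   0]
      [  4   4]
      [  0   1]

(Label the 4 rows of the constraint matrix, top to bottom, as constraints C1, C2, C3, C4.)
Optimal: x1 = 0, x2 = 6
Slack at optimum:
  C1: slack = 2
  C2: slack = 11
  C3: slack = 0 (binding)
  C4: slack = 1
  x1 ≥ 0: x1 = 0 (binding)
  x2 ≥ 0: x2 = 6
Binding constraints: C3, x1 ≥ 0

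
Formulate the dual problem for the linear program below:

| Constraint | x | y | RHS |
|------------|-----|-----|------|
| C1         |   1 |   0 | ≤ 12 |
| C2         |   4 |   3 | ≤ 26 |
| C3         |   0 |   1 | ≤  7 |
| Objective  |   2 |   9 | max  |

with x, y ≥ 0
Minimize: z = 12y1 + 26y2 + 7y3

Subject to:
  C1: -y1 - 4y2 ≤ -2
  C2: -3y2 - y3 ≤ -9
  y1, y2, y3 ≥ 0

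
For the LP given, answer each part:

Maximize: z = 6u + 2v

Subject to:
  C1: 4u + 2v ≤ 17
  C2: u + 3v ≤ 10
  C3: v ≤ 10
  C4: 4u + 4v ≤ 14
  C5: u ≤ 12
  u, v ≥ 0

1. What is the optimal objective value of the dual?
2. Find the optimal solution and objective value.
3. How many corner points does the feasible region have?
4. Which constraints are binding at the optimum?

1. 21 (by strong duality, equal to the primal optimum)
2. u = 3.5, v = 0, z = 21
3. 4
4. C4, v ≥ 0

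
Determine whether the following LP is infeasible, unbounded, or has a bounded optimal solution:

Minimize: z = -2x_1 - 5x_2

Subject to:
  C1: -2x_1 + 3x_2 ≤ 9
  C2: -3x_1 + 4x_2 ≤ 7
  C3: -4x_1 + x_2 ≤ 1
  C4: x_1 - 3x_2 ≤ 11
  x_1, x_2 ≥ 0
Feasible point: (0, 0) satisfies every constraint, so the LP is feasible.
Direction d = (3, 2): for each constraint row a, a·d ≤ 0 —
  (-2)(3) + (3)(2) = 0 ≤ 0
  (-3)(3) + (4)(2) = -1 ≤ 0
  (-4)(3) + (1)(2) = -10 ≤ 0
  (1)(3) + (-3)(2) = -3 ≤ 0
and d ≥ 0, so (0, 0) + t·d stays feasible for every t ≥ 0. Along this ray z = -2x_1 - 5x_2 changes by -16 per unit t, so z → −∞.

Unbounded — the objective can decrease without bound over the feasible region.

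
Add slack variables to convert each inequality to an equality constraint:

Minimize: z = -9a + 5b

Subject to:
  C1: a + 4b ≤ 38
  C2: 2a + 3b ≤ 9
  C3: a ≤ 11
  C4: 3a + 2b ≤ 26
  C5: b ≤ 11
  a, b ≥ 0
min z = -9a + 5b

s.t.
  a + 4b + s1 = 38
  2a + 3b + s2 = 9
  a + s3 = 11
  3a + 2b + s4 = 26
  b + s5 = 11
  a, b, s1, s2, s3, s4, s5 ≥ 0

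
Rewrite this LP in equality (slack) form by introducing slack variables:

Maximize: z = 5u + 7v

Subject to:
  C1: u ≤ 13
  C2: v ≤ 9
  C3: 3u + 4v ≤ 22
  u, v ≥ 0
max z = 5u + 7v

s.t.
  u + s1 = 13
  v + s2 = 9
  3u + 4v + s3 = 22
  u, v, s1, s2, s3 ≥ 0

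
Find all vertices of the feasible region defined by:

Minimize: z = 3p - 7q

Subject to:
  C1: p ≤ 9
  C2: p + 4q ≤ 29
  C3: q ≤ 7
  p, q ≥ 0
Each vertex is the intersection of two constraint boundaries that also satisfies all remaining constraints:
  p = 0 and q = 0 → (0, 0)
  p = 9 and q = 0 → (9, 0)
  p = 9 and p + 4q = 29 → (9, 5)
  p + 4q = 29 and q = 7 → (1, 7)
  q = 7 and p = 0 → (0, 7)

Vertices: (0, 0), (9, 0), (9, 5), (1, 7), (0, 7)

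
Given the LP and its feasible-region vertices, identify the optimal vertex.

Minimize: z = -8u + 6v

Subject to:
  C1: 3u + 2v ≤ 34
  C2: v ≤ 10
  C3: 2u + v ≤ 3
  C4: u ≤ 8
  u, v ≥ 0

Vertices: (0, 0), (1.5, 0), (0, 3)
(1.5, 0) with z = -12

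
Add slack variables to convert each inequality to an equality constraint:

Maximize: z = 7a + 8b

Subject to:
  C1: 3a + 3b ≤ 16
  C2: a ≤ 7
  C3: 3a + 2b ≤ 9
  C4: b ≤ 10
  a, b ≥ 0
max z = 7a + 8b

s.t.
  3a + 3b + s1 = 16
  a + s2 = 7
  3a + 2b + s3 = 9
  b + s4 = 10
  a, b, s1, s2, s3, s4 ≥ 0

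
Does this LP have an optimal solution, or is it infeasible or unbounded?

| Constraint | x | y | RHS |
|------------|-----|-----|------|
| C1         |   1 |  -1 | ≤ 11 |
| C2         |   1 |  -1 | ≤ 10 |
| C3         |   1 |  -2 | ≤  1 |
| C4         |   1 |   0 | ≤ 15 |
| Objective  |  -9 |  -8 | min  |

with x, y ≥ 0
Feasible point: (0, 0) satisfies every constraint, so the LP is feasible.
Direction d = (0, 1): for each constraint row a, a·d ≤ 0 —
  (1)(0) + (-1)(1) = -1 ≤ 0
  (1)(0) + (-1)(1) = -1 ≤ 0
  (1)(0) + (-2)(1) = -2 ≤ 0
  (1)(0) + (0)(1) = 0 ≤ 0
and d ≥ 0, so (0, 0) + t·d stays feasible for every t ≥ 0. Along this ray z = -9x - 8y changes by -8 per unit t, so z → −∞.

Unbounded: there is a feasible ray along which z → −∞.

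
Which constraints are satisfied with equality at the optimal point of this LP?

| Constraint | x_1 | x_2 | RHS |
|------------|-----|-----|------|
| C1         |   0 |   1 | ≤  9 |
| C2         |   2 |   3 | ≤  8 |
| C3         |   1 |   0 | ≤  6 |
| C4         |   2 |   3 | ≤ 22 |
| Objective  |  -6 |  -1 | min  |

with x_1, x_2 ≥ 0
Optimal: x_1 = 4, x_2 = 0
Slack at optimum:
  C1: slack = 9
  C2: slack = 0 (binding)
  C3: slack = 2
  C4: slack = 14
  x_1 ≥ 0: x_1 = 4
  x_2 ≥ 0: x_2 = 0 (binding)
Binding constraints: C2, x_2 ≥ 0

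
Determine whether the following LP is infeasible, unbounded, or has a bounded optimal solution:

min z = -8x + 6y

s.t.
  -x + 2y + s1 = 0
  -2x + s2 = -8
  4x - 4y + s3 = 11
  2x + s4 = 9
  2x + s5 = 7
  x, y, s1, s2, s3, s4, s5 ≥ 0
The row 2x + s5 = 7 with s5 ≥ 0 requires 2x ≤ 7, while the row -2x + s2 = -8 with s2 ≥ 0 is equivalent to 2x ≥ 8. Together they would need 8 ≤ 2x ≤ 7, which is impossible since 8 > 7. No point satisfies all constraints.

Infeasible — the constraint set is empty.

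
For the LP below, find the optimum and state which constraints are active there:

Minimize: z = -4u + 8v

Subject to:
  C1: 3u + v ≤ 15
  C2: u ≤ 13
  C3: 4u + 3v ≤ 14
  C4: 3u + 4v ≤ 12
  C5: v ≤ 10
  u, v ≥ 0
Optimal: u = 3.5, v = 0
Binding: C3, v ≥ 0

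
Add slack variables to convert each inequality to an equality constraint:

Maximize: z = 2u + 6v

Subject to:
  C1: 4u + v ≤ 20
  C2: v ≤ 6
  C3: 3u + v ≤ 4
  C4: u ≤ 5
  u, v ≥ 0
max z = 2u + 6v

s.t.
  4u + v + s1 = 20
  v + s2 = 6
  3u + v + s3 = 4
  u + s4 = 5
  u, v, s1, s2, s3, s4 ≥ 0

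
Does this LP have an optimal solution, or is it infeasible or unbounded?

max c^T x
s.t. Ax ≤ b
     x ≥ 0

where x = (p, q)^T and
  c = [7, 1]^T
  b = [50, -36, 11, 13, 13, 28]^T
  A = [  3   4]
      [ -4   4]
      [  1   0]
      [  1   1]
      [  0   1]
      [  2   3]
The point (11, 2) satisfies every constraint, so the LP is feasible; the constraints give p ≤ 11 and q ≤ 13, which with p, q ≥ 0 keep the feasible region inside a bounded box. A feasible, bounded LP attains a finite optimum at a vertex.

Evaluating z = 7p + q at each vertex:
  (9, 0): z = 63
  (11, 0): z = 77
  (11, 2): z = 79

Bounded optimum: z* = 79 at (11, 2).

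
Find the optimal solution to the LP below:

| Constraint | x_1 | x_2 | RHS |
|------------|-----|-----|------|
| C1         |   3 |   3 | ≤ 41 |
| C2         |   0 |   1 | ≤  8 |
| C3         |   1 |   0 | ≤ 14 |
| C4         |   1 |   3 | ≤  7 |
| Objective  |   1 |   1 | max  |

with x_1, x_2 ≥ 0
x_1 = 7, x_2 = 0, z = 7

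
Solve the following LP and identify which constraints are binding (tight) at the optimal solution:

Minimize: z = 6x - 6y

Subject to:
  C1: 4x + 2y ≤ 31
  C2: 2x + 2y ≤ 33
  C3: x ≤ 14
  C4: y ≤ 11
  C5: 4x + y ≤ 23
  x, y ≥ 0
Optimal: x = 0, y = 11
Slack at optimum:
  C1: slack = 9
  C2: slack = 11
  C3: slack = 14
  C4: slack = 0 (binding)
  C5: slack = 12
  x ≥ 0: x = 0 (binding)
  y ≥ 0: y = 11
Binding constraints: C4, x ≥ 0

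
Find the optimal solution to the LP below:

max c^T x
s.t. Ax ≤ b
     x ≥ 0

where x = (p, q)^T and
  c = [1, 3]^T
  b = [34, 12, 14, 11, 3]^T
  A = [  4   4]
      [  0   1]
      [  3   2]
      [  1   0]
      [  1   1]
Each vertex is the intersection of two constraint boundaries that also satisfies all remaining constraints:
  p = 0 and q = 0 → (0, 0)
  p + q = 3 and q = 0 → (3, 0)
  p + q = 3 and p = 0 → (0, 3)

Evaluating z = p + 3q at each vertex:
  (0, 0): z = 0
  (3, 0): z = 3
  (0, 3): z = 9

The maximum is at (0, 3) with z = 9.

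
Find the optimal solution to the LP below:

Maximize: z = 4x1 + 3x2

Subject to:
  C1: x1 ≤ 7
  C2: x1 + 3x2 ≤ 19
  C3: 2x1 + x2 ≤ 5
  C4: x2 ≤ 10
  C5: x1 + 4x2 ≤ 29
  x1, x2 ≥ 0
x1 = 0, x2 = 5, z = 15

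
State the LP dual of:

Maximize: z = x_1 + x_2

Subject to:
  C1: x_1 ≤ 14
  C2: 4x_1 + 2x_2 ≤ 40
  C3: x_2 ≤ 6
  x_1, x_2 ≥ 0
Minimize: z = 14y1 + 40y2 + 6y3

Subject to:
  C1: -y1 - 4y2 ≤ -1
  C2: -2y2 - y3 ≤ -1
  y1, y2, y3 ≥ 0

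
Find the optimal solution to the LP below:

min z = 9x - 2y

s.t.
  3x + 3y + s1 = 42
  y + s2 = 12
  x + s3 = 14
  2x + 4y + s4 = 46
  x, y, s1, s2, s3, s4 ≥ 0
Each vertex is the intersection of two constraint boundaries that also satisfies all remaining constraints:
  x = 0 and y = 0 → (0, 0)
  3x + 3y = 42 and x = 14 → (14, 0)
  3x + 3y = 42 and 2x + 4y = 46 → (5, 9)
  2x + 4y = 46 and x = 0 → (0, 11.5)

Evaluating z = 9x - 2y at each vertex:
  (0, 0): z = 0
  (14, 0): z = 126
  (5, 9): z = 27
  (0, 11.5): z = -23

The minimum is at (0, 11.5) with z = -23.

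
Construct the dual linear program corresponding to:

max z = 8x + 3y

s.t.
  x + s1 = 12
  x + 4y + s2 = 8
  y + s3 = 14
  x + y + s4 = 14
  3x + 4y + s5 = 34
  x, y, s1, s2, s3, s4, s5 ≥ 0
Minimize: z = 12y1 + 8y2 + 14y3 + 14y4 + 34y5

Subject to:
  C1: -y1 - y2 - y4 - 3y5 ≤ -8
  C2: -4y2 - y3 - y4 - 4y5 ≤ -3
  y1, y2, y3, y4, y5 ≥ 0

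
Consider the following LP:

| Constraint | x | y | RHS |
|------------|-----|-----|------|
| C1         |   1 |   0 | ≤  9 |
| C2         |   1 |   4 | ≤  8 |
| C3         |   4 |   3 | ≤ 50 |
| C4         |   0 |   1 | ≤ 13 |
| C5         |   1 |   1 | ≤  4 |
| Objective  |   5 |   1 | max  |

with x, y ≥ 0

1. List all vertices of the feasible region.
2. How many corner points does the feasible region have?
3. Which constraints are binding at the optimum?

1. (0, 0), (4, 0), (2.667, 1.333), (0, 2)
2. 4
3. C5, y ≥ 0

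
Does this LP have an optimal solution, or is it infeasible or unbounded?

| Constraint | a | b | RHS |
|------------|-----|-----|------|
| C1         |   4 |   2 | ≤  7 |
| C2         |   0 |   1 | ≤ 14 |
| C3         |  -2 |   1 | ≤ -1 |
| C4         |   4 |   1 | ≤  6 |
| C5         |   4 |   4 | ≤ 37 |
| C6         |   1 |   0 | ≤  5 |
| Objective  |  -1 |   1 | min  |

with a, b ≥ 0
The point (1.5, 0) satisfies every constraint, so the LP is feasible; the constraints give a ≤ 5 and b ≤ 14, which with a, b ≥ 0 keep the feasible region inside a bounded box. A feasible, bounded LP attains a finite optimum at a vertex.

Bounded optimum: z* = -1.5 at (1.5, 0).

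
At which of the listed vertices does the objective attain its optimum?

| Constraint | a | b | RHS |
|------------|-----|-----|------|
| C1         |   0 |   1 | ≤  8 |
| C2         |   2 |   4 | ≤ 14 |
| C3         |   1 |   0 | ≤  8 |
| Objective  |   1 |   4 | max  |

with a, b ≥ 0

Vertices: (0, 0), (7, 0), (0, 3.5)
Evaluating z = a + 4b at each vertex:
  (0, 0): z = 0
  (7, 0): z = 7
  (0, 3.5): z = 14

The largest value is z = 14, attained at (0, 3.5).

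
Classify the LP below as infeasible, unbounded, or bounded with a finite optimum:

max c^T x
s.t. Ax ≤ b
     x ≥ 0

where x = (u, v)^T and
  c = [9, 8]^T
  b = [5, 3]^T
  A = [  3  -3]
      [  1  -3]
Feasible point: (0, 0) satisfies every constraint, so the LP is feasible.
Direction d = (0, 1): for each constraint row a, a·d ≤ 0 —
  (3)(0) + (-3)(1) = -3 ≤ 0
  (1)(0) + (-3)(1) = -3 ≤ 0
and d ≥ 0, so (0, 0) + t·d stays feasible for every t ≥ 0. Along this ray z = 9u + 8v changes by 8 per unit t, so z → +∞.

The LP is unbounded; z can be made arbitrarily large.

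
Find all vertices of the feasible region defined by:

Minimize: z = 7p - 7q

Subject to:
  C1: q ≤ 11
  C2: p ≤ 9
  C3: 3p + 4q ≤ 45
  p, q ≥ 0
Each vertex is the intersection of two constraint boundaries that also satisfies all remaining constraints:
  p = 0 and q = 0 → (0, 0)
  p = 9 and q = 0 → (9, 0)
  p = 9 and 3p + 4q = 45 → (9, 4.5)
  q = 11 and 3p + 4q = 45 → (0.3333, 11)
  q = 11 and p = 0 → (0, 11)

Vertices: (0, 0), (9, 0), (9, 4.5), (0.3333, 11), (0, 11)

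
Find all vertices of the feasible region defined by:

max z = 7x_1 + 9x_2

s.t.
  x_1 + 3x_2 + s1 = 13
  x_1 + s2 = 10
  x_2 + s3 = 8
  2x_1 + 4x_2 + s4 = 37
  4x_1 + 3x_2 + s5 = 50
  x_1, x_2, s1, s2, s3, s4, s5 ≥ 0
Each vertex is the intersection of two constraint boundaries that also satisfies all remaining constraints:
  x_1 = 0 and x_2 = 0 → (0, 0)
  x_1 = 10 and x_2 = 0 → (10, 0)
  x_1 + 3x_2 = 13 and x_1 = 10 → (10, 1)
  x_1 + 3x_2 = 13 and x_1 = 0 → (0, 4.333)

Vertices: (0, 0), (10, 0), (10, 1), (0, 4.333)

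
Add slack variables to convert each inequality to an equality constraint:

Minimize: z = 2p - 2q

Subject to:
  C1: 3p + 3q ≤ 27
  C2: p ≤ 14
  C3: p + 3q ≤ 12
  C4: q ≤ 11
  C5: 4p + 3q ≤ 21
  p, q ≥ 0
min z = 2p - 2q

s.t.
  3p + 3q + s1 = 27
  p + s2 = 14
  p + 3q + s3 = 12
  q + s4 = 11
  4p + 3q + s5 = 21
  p, q, s1, s2, s3, s4, s5 ≥ 0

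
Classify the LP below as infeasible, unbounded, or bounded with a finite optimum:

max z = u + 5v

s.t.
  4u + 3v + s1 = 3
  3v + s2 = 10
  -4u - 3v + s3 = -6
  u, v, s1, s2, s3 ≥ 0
The row 4u + 3v + s1 = 3 with s1 ≥ 0 requires 4u + 3v ≤ 3, while the row -4u - 3v + s3 = -6 with s3 ≥ 0 is equivalent to 4u + 3v ≥ 6. Together they would need 6 ≤ 4u + 3v ≤ 3, which is impossible since 6 > 3. No point satisfies all constraints.

Infeasible: no point satisfies all constraints simultaneously.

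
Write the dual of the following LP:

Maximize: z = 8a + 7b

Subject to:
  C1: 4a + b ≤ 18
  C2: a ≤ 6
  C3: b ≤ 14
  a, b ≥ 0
Minimize: z = 18y1 + 6y2 + 14y3

Subject to:
  C1: -4y1 - y2 ≤ -8
  C2: -y1 - y3 ≤ -7
  y1, y2, y3 ≥ 0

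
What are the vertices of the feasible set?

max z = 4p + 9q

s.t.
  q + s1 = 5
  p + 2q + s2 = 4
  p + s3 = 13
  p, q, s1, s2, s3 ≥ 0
Each vertex is the intersection of two constraint boundaries that also satisfies all remaining constraints:
  p = 0 and q = 0 → (0, 0)
  p + 2q = 4 and q = 0 → (4, 0)
  p + 2q = 4 and p = 0 → (0, 2)

Vertices: (0, 0), (4, 0), (0, 2)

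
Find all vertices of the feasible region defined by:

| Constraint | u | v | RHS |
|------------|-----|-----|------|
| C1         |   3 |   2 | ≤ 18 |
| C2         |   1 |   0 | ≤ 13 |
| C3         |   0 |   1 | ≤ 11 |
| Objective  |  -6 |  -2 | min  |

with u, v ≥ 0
Each vertex is the intersection of two constraint boundaries that also satisfies all remaining constraints:
  u = 0 and v = 0 → (0, 0)
  3u + 2v = 18 and v = 0 → (6, 0)
  3u + 2v = 18 and u = 0 → (0, 9)

Vertices: (0, 0), (6, 0), (0, 9)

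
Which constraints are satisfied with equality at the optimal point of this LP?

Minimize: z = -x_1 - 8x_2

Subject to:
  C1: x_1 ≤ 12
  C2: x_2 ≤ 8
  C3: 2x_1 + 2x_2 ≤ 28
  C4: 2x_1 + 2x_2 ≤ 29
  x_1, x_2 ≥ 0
Optimal: x_1 = 6, x_2 = 8
Slack at optimum:
  C1: slack = 6
  C2: slack = 0 (binding)
  C3: slack = 0 (binding)
  C4: slack = 1
  x_1 ≥ 0: x_1 = 6
  x_2 ≥ 0: x_2 = 8
Binding constraints: C2, C3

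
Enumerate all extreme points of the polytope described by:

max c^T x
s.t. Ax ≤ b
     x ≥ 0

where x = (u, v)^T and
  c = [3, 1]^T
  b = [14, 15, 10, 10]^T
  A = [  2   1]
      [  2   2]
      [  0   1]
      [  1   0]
Each vertex is the intersection of two constraint boundaries that also satisfies all remaining constraints:
  u = 0 and v = 0 → (0, 0)
  2u + v = 14 and v = 0 → (7, 0)
  2u + v = 14 and 2u + 2v = 15 → (6.5, 1)
  2u + 2v = 15 and u = 0 → (0, 7.5)

Vertices: (0, 0), (7, 0), (6.5, 1), (0, 7.5)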